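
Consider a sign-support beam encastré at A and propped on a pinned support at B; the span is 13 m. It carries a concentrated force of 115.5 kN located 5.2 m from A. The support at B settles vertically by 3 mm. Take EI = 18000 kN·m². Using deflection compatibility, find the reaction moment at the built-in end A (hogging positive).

M_A = 289.2 kN·m

Remove the prop at B; the released (primary) structure is a cantilever built in at A.
Downward deflection at the released point B due to the loads:
  point load 115.5 at a = 5.2: Pa²(3L − a)/(6EI) = 17594/EI
Tip deflection under a unit load at B: L³/(3EI) = 732.3/EI.
With EI = 18000 kN·m²: δ_0 = 0.97742 m and δ_{BB} = 0.040685 m/kN.
Compatibility — the beam at B must follow the support down by 0.003 m: δ_0 − R_B·δ_{BB} = 0.003, so R_B = (0.97742 − 0.003)/0.040685 = 23.95 kN.
Moment equilibrium about A: M_A = Σ(load moments about A) − R_B·L = 600.6 − 23.95×13 = 289.2 kN·m.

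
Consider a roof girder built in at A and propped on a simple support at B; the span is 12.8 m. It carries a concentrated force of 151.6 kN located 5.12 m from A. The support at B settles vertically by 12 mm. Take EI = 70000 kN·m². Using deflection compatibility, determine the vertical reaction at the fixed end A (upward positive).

R_A = 121.3 kN

Remove the prop at B; the released (primary) structure is a cantilever built in at A.
Primary-structure tip deflection at B by superposition:
  point load 151.6 at a = 5.12: Pa²(3L − a)/(6EI) = 22043/EI
Tip deflection under a unit load at B: L³/(3EI) = 699.1/EI.
With EI = 70000 kN·m²: δ_0 = 0.3149 m and δ_{BB} = 0.009986 m/kN.
Compatibility — the beam at B must follow the support down by 0.012 m: δ_0 − R_B·δ_{BB} = 0.012, so R_B = (0.3149 − 0.012)/0.009986 = 30.33 kN.
Vertical equilibrium: R_A = ΣP − R_B = 151.6 − 30.33 = 121.3 kN.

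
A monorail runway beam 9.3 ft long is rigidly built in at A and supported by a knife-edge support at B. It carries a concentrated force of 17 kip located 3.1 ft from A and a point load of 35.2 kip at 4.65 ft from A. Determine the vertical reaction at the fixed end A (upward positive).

Choose R_B as the redundant. The primary structure is the cantilever fixed at A.
Free-end deflection of the primary structure under the applied loading (downward +):
  point load 17 at a = 3.1: Pa²(3L − a)/(6EI) = 675.3/EI
  point load 35.2 at a = 4.65: Pa²(3L − a)/(6EI) = 2949/EI
  δ_0 = 3625/EI
Flexibility coefficient — unit upward force at B: δ_{BB} = L³/(3EI) = 268.1/EI.
Compatibility at B: δ_0 − R_B·δ_{BB} = 0, so R_B = 3625/268.1 = 13.52 kip.
Vertical equilibrium: R_A = ΣP − R_B = 52.2 − 13.52 = 38.68 kip.

R_A = 38.68 kip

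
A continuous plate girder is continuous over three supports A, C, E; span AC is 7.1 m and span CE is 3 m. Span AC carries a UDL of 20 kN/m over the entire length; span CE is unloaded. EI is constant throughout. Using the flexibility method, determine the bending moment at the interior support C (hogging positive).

Insert a hinge at C; M_C is the redundant, and each span becomes simply supported.
End slopes at the hinge C, treating each span as simply supported:
  span AC: UDL 20: wL³/(24EI) = 298.3/EI
  relative rotation θ_0 = (298.3 + 0)/EI = 298.3/EI
A unit hogging moment at C produces rotation L₁/(3EI) + L₂/(3EI) = 3.367/EI.
Slope continuity at C: θ_0 = M_C·3.367/EI, so M_C = 298.3/3.367 = 88.59 kN·m (hogging).

M_C = 88.59 kN·m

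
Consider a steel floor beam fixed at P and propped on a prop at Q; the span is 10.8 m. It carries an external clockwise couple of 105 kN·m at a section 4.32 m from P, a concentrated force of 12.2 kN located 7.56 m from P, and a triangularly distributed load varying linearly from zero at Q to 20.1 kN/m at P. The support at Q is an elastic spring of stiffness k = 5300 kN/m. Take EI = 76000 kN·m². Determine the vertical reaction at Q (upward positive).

R_Q = 36.66 kN

Take the reaction at Q as the redundant and release it; the primary structure is a cantilever fixed at P.
Deflection at Q on the released cantilever, summing each load's contribution:
  clockwise couple 105 at a = 4.32: M₀a(2L − a)/(2EI) = 3919/EI
  point load 12.2 at a = 7.56: Pa²(3L − a)/(6EI) = 2887/EI
  triangular load, peak 20.1 at the fixed end: w₀L⁴/(30EI) = 9115/EI
  δ_0 = 15921/EI
Tip deflection under a unit load at Q: L³/(3EI) = 419.9/EI.
With EI = 76000 kN·m²: δ_0 = 0.20949 m and δ_{QQ} = 0.005525 m/kN.
Compatibility — the spring shortens by R_Q/k under the reaction it provides: δ_0 − R_Q·δ_{QQ} = R_Q/k. With 1/k = 0.000189 m/kN, R_Q = δ_0 / (δ_{QQ} + 1/k) = 0.20949 / (0.005525 + 0.000189) = 36.66 kN.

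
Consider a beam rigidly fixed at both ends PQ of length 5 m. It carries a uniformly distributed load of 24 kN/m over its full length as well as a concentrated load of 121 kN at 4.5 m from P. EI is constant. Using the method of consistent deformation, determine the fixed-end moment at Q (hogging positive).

M_Q = 99 kN·m

Release both end moments; the primary structure is a simply-supported span PQ with redundants M_P and M_Q.
On the primary (simply-supported) span, the end slopes from the loading are:
  at P: UDL 24: wL³/(24EI) = 125/EI
  at Q: UDL 24: wL³/(24EI) = 125/EI
  at P: point load 121 at a = 4.5: Pab(L + b)/(6LEI) = 49.91/EI
  at Q: point load 121 at a = 4.5: Pab(L + a)/(6LEI) = 86.21/EI
  θ_P0 = 174.9/EI,  θ_Q0 = 211.2/EI
Flexibility coefficients: a unit moment at one end gives L/(3EI) there and L/(6EI) at the far end, so f₁₁ = f₂₂ = 1.667/EI and f₁₂ = f₂₁ = 0.8333/EI.
Compatibility — zero rotation at each built-in end:
  1.667 M_P + 0.8333 M_Q = 174.9
  0.8333 M_P + 1.667 M_Q = 211.2
Solving the pair gives M_P = 55.45 kN·m and M_Q = 99 kN·m (hogging).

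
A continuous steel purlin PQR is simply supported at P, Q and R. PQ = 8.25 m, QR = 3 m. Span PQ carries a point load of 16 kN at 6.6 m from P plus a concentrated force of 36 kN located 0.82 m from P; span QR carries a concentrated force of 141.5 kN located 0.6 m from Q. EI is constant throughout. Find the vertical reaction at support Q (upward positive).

R_Q = 148.2 kN

Release continuity at Q by inserting a hinge; the redundant is the internal moment M_Q. The primary structure is two simply-supported spans PQ and QR.
Discontinuity in slope at Q on the released structure — sum the simple-span end rotations:
  span PQ: point load 16 at a = 6.6: Pab(L + a)/(6LEI) = 52.27/EI
  span PQ: point load 36 at a = 0.82: Pab(L + a)/(6LEI) = 40.19/EI
  span QR: point load 141.5 at a = 0.6: Pab(L + b)/(6LEI) = 61.13/EI
  relative rotation θ_0 = (92.46 + 61.13)/EI = 153.6/EI
A unit hogging moment at Q produces rotation L₁/(3EI) + L₂/(3EI) = 3.75/EI.
Slope continuity at Q: θ_0 = M_Q·3.75/EI, so M_Q = 153.6/3.75 = 40.96 kN·m (hogging).
Span PQ, ΣM about P with M_Q applied at Q: R_Q^{PQ}·8.25 = 135.1 + 40.96, so R_Q^{PQ} = 21.34 kN and R_P = 52 − 21.34 = 30.66 kN.
Span QR, ΣM about R: R_Q^{QR}·3 = 339.6 + 40.96, so R_Q^{QR} = 126.9 kN and R_R = 141.5 − 126.9 = 14.65 kN.
R_Q = 21.34 + 126.9 = 148.2 kN.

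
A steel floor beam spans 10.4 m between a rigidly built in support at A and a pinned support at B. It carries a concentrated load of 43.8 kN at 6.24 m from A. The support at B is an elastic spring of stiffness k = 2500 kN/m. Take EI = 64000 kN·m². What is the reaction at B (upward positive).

R_B = 17.71 kN

Release the roller at B. Primary structure: cantilever fixed at A.
Free-end deflection of the primary structure under the applied loading (downward +):
  point load 43.8 at a = 6.24: Pa²(3L − a)/(6EI) = 7095/EI
Flexibility coefficient — unit upward force at B: δ_{BB} = L³/(3EI) = 375/EI.
With EI = 64000 kN·m²: δ_0 = 0.11086 m and δ_{BB} = 0.005859 m/kN.
Compatibility — the spring shortens by R_B/k under the reaction it provides: δ_0 − R_B·δ_{BB} = R_B/k. With 1/k = 0.0004 m/kN, R_B = δ_0 / (δ_{BB} + 1/k) = 0.11086 / (0.005859 + 0.0004) = 17.71 kN.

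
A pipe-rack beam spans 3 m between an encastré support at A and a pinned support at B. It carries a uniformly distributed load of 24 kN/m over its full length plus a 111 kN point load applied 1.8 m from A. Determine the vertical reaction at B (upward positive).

Remove the prop at B; the released (primary) structure is a cantilever built in at A.
Deflection at B on the released cantilever, summing each load's contribution:
  UDL 24: wL⁴/(8EI) = 243/EI
  point load 111 at a = 1.8: Pa²(3L − a)/(6EI) = 431.6/EI
  δ_0 = 674.6/EI
Flexibility coefficient — unit upward force at B: δ_{BB} = L³/(3EI) = 9/EI.
The prop prevents deflection at B: R_B = δ_0/δ_{BB} = 674.6/9 = 74.95 kN.

R_B = 74.95 kN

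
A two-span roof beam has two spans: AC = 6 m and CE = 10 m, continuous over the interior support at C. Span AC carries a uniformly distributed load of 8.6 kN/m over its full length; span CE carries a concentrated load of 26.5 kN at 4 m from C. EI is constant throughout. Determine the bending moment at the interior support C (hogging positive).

M_C = 46.31 kN·m

Take M_C as the redundant. Released structure: two simple spans AC and CE with a hinge at C.
End slopes at the hinge C, treating each span as simply supported:
  span AC: UDL 8.6: wL³/(24EI) = 77.4/EI
  span CE: point load 26.5 at a = 4: Pab(L + b)/(6LEI) = 169.6/EI
  relative rotation θ_0 = (77.4 + 169.6)/EI = 247/EI
A unit hogging moment at C produces rotation L₁/(3EI) + L₂/(3EI) = 5.333/EI.
Slope continuity at C: θ_0 = M_C·5.333/EI, so M_C = 247/5.333 = 46.31 kN·m (hogging).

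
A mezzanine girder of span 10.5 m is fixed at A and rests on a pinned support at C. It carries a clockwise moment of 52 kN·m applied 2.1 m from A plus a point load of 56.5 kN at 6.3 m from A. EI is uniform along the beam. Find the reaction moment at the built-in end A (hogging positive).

Choose R_C as the redundant. The primary structure is the cantilever fixed at A.
Free-end deflection of the primary structure under the applied loading (downward +):
  clockwise couple 52 at a = 2.1: M₀a(2L − a)/(2EI) = 1032/EI
  point load 56.5 at a = 6.3: Pa²(3L − a)/(6EI) = 9418/EI
  δ_0 = 10450/EI
Tip deflection under a unit load at C: L³/(3EI) = 385.9/EI.
Compatibility at C: δ_0 − R_C·δ_{CC} = 0, so R_C = 10450/385.9 = 27.08 kN.
Moment equilibrium about A: M_A = Σ(load moments about A) − R_C·L = 407.9 − 27.08×10.5 = 123.6 kN·m.

M_A = 123.6 kN·m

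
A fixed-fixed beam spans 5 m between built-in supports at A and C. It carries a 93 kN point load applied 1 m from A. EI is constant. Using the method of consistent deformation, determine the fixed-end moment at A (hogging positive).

M_A = 59.52 kN·m

Take the two fixed-end moments M_A, M_C as redundants; the released structure is the simple span AC.
On the primary (simply-supported) span, the end slopes from the loading are:
  at A: point load 93 at a = 1: Pab(L + b)/(6LEI) = 111.6/EI
  at C: point load 93 at a = 1: Pab(L + a)/(6LEI) = 74.4/EI
  θ_A0 = 111.6/EI,  θ_C0 = 74.4/EI
Flexibility coefficients: a unit moment at one end gives L/(3EI) there and L/(6EI) at the far end, so f₁₁ = f₂₂ = 1.667/EI and f₁₂ = f₂₁ = 0.8333/EI.
Compatibility — zero rotation at each built-in end:
  1.667 M_A + 0.8333 M_C = 111.6
  0.8333 M_A + 1.667 M_C = 74.4
Solving the pair gives M_A = 59.52 kN·m and M_C = 14.88 kN·m (hogging).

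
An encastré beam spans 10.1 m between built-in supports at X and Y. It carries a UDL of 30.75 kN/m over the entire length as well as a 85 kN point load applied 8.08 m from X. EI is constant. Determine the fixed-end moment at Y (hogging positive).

M_Y = 371.3 kN·m

Take the two fixed-end moments M_X, M_Y as redundants; the released structure is the simple span XY.
End rotations of the released simple span under the applied load (×1/EI):
  at X: UDL 30.75: wL³/(24EI) = 1320/EI
  at Y: UDL 30.75: wL³/(24EI) = 1320/EI
  at X: point load 85 at a = 8.08: Pab(L + b)/(6LEI) = 277.5/EI
  at Y: point load 85 at a = 8.08: Pab(L + a)/(6LEI) = 416.2/EI
  θ_X0 = 1598/EI,  θ_Y0 = 1736/EI
Flexibility coefficients: a unit moment at one end gives L/(3EI) there and L/(6EI) at the far end, so f₁₁ = f₂₂ = 3.367/EI and f₁₂ = f₂₁ = 1.683/EI.
Compatibility — zero rotation at each built-in end:
  3.367 M_X + 1.683 M_Y = 1598
  1.683 M_X + 3.367 M_Y = 1736
Solving the pair gives M_X = 288.9 kN·m and M_Y = 371.3 kN·m (hogging).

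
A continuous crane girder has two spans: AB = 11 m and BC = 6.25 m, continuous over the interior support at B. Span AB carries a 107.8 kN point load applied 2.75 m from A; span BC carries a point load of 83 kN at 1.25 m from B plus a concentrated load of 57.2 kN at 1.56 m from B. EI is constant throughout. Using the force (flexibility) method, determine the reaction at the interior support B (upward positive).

R_B = 170.6 kN

Insert a hinge at B; M_B is the redundant, and each span becomes simply supported.
Discontinuity in slope at B on the released structure — sum the simple-span end rotations:
  span AB: point load 107.8 at a = 2.75: Pab(L + a)/(6LEI) = 509.5/EI
  span BC: point load 83 at a = 1.25: Pab(L + b)/(6LEI) = 155.6/EI
  span BC: point load 57.2 at a = 1.56: Pab(L + b)/(6LEI) = 122.1/EI
  relative rotation θ_0 = (509.5 + 277.7)/EI = 787.2/EI
A unit hogging moment at B produces rotation L₁/(3EI) + L₂/(3EI) = 5.75/EI.
Compatibility: M_B·(L₁+L₂)/(3EI) = θ_0, giving M_B = 136.9 kN·m (hogging).
Span AB, ΣM about A with M_B applied at B: R_B^{AB}·11 = 296.4 + 136.9, so R_B^{AB} = 39.4 kN and R_A = 107.8 − 39.4 = 68.4 kN.
Span BC, ΣM about C: R_B^{BC}·6.25 = 683.3 + 136.9, so R_B^{BC} = 131.2 kN and R_C = 140.2 − 131.2 = 8.971 kN.
R_B = 39.4 + 131.2 = 170.6 kN.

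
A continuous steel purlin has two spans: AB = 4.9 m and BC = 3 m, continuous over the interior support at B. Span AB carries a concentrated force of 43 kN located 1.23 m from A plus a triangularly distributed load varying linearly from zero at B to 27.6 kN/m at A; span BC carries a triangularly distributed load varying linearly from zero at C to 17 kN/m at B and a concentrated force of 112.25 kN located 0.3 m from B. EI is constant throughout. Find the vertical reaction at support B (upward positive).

Release continuity at B by inserting a hinge; the redundant is the internal moment M_B. The primary structure is two simply-supported spans AB and BC.
Discontinuity in slope at B on the released structure — sum the simple-span end rotations:
  span AB: point load 43 at a = 1.23: Pab(L + a)/(6LEI) = 40.47/EI
  span AB: triangular load, peak 27.6: 7w₀L³/(360EI) = 63.14/EI
  span BC: triangular load, peak 17: w₀L³/(45EI) = 10.2/EI
  span BC: point load 112.25 at a = 0.3: Pab(L + b)/(6LEI) = 28.79/EI
  relative rotation θ_0 = (103.6 + 38.99)/EI = 142.6/EI
A unit hogging moment at B produces rotation L₁/(3EI) + L₂/(3EI) = 2.633/EI.
Compatibility: M_B·(L₁+L₂)/(3EI) = θ_0, giving M_B = 54.15 kN·m (hogging).
Span AB, ΣM about A with M_B applied at B: R_B^{AB}·4.9 = 163.3 + 54.15, so R_B^{AB} = 44.39 kN and R_A = 110.6 − 44.39 = 66.23 kN.
Span BC, ΣM about C: R_B^{BC}·3 = 354.1 + 54.15, so R_B^{BC} = 136.1 kN and R_C = 137.8 − 136.1 = 1.674 kN.
R_B = 44.39 + 136.1 = 180.5 kN.

R_B = 180.5 kN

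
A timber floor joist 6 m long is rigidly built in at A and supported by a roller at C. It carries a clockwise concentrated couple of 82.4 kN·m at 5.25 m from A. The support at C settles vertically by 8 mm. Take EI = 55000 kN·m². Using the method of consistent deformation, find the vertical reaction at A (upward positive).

R_A = -14.17 kN

Choose R_C as the redundant. The primary structure is the cantilever fixed at A.
Free-end deflection of the primary structure under the applied loading (downward +):
  clockwise couple 82.4 at a = 5.25: M₀a(2L − a)/(2EI) = 1460/EI
Flexibility coefficient — unit upward force at C: δ_{CC} = L³/(3EI) = 72/EI.
With EI = 55000 kN·m²: δ_0 = 0.026546 m and δ_{CC} = 0.001309 m/kN.
Compatibility — the beam at C must follow the support down by 0.008 m: δ_0 − R_C·δ_{CC} = 0.008, so R_C = (0.026546 − 0.008)/0.001309 = 14.17 kN.
Vertical equilibrium: R_A = ΣP − R_C = 0 − 14.17 = -14.17 kN.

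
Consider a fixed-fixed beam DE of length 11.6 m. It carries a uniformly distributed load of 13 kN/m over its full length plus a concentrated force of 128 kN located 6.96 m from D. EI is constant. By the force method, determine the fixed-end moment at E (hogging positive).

Take the two fixed-end moments M_D, M_E as redundants; the released structure is the simple span DE.
On the primary (simply-supported) span, the end slopes from the loading are:
  at D: UDL 13: wL³/(24EI) = 845.5/EI
  at E: UDL 13: wL³/(24EI) = 845.5/EI
  at D: point load 128 at a = 6.96: Pab(L + b)/(6LEI) = 964.5/EI
  at E: point load 128 at a = 6.96: Pab(L + a)/(6LEI) = 1102/EI
  θ_D0 = 1810/EI,  θ_E0 = 1948/EI
Flexibility coefficients: a unit moment at one end gives L/(3EI) there and L/(6EI) at the far end, so f₁₁ = f₂₂ = 3.867/EI and f₁₂ = f₂₁ = 1.933/EI.
Compatibility — zero rotation at each built-in end:
  3.867 M_D + 1.933 M_E = 1810
  1.933 M_D + 3.867 M_E = 1948
Solving the pair gives M_D = 288.3 kN·m and M_E = 359.6 kN·m (hogging).

M_E = 359.6 kN·m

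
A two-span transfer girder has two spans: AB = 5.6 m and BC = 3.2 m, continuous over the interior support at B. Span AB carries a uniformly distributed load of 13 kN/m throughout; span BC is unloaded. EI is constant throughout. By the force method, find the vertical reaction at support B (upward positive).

R_B = 52.33 kN

Release continuity at B by inserting a hinge; the redundant is the internal moment M_B. The primary structure is two simply-supported spans AB and BC.
End slopes at the hinge B, treating each span as simply supported:
  span AB: UDL 13: wL³/(24EI) = 95.13/EI
  relative rotation θ_0 = (95.13 + 0)/EI = 95.13/EI
A unit hogging moment at B produces rotation L₁/(3EI) + L₂/(3EI) = 2.933/EI.
Compatibility: M_B·(L₁+L₂)/(3EI) = θ_0, giving M_B = 32.43 kN·m (hogging).
Span AB, ΣM about A with M_B applied at B: R_B^{AB}·5.6 = 203.8 + 32.43, so R_B^{AB} = 42.19 kN and R_A = 72.8 − 42.19 = 30.61 kN.
Span BC, ΣM about C: R_B^{BC}·3.2 = 0 + 32.43, so R_B^{BC} = 10.13 kN and R_C = 0 − 10.13 = -10.13 kN.
R_B = 42.19 + 10.13 = 52.33 kN.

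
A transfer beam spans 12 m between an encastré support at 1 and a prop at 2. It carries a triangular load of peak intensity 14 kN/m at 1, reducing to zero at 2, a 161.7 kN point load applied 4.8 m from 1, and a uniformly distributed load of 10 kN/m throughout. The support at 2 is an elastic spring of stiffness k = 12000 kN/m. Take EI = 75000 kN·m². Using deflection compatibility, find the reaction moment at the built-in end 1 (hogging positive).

Take the reaction at 2 as the redundant and release it; the primary structure is a cantilever fixed at 1.
Downward deflection at the released point 2 due to the loads:
  triangular load, peak 14 at the fixed end: w₀L⁴/(30EI) = 9677/EI
  point load 161.7 at a = 4.8: Pa²(3L − a)/(6EI) = 19373/EI
  UDL 10: wL⁴/(8EI) = 25920/EI
  δ_0 = 54970/EI
Flexibility coefficient — unit upward force at 2: δ_{22} = L³/(3EI) = 576/EI.
With EI = 75000 kN·m²: δ_0 = 0.73293 m and δ_{22} = 0.00768 m/kN.
Compatibility — the spring shortens by R_2/k under the reaction it provides: δ_0 − R_2·δ_{22} = R_2/k. With 1/k = 0.000083 m/kN, R_2 = δ_0 / (δ_{22} + 1/k) = 0.73293 / (0.00768 + 0.000083) = 94.41 kN.
Moment equilibrium about 1: M_1 = Σ(load moments about 1) − R_2·L = 1832 − 94.41×12 = 699.2 kN·m.

M_1 = 699.2 kN·m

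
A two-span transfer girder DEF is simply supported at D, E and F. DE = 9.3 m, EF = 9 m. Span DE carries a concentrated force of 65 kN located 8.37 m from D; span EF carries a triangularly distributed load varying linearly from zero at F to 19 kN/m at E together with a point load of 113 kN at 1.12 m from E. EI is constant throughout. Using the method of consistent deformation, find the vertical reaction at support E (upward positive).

R_E = 242.4 kN

Insert a hinge at E; M_E is the redundant, and each span becomes simply supported.
End slopes at the hinge E, treating each span as simply supported:
  span DE: point load 65 at a = 8.37: Pab(L + a)/(6LEI) = 160.2/EI
  span EF: triangular load, peak 19: w₀L³/(45EI) = 307.8/EI
  span EF: point load 113 at a = 1.12: Pab(L + b)/(6LEI) = 311.7/EI
  relative rotation θ_0 = (160.2 + 619.5)/EI = 779.8/EI
A unit hogging moment at E produces rotation L₁/(3EI) + L₂/(3EI) = 6.1/EI.
Slope continuity at E: θ_0 = M_E·6.1/EI, so M_E = 779.8/6.1 = 127.8 kN·m (hogging).
Span DE, ΣM about D with M_E applied at E: R_E^{DE}·9.3 = 544 + 127.8, so R_E^{DE} = 72.25 kN and R_D = 65 − 72.25 = -7.245 kN.
Span EF, ΣM about F: R_E^{EF}·9 = 1403 + 127.8, so R_E^{EF} = 170.1 kN and R_F = 198.5 − 170.1 = 28.36 kN.
R_E = 72.25 + 170.1 = 242.4 kN.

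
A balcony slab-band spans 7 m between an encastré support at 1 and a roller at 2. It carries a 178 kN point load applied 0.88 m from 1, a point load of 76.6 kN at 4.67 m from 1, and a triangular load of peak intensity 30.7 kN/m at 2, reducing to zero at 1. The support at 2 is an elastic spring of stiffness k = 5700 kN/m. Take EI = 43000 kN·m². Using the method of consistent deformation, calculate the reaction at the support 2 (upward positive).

R_2 = 96.54 kN

Choose R_2 as the redundant. The primary structure is the cantilever fixed at 1.
Deflection at 2 on the released cantilever, summing each load's contribution:
  point load 178 at a = 0.88: Pa²(3L − a)/(6EI) = 462.2/EI
  point load 76.6 at a = 4.67: Pa²(3L − a)/(6EI) = 4547/EI
  triangular load, peak 30.7 at the free end: 11w₀L⁴/(120EI) = 6757/EI
  δ_0 = 11766/EI
Tip deflection under a unit load at 2: L³/(3EI) = 114.3/EI.
With EI = 43000 kN·m²: δ_0 = 0.27362 m and δ_{22} = 0.002659 m/kN.
Compatibility — the spring shortens by R_2/k under the reaction it provides: δ_0 − R_2·δ_{22} = R_2/k. With 1/k = 0.000175 m/kN, R_2 = δ_0 / (δ_{22} + 1/k) = 0.27362 / (0.002659 + 0.000175) = 96.54 kN.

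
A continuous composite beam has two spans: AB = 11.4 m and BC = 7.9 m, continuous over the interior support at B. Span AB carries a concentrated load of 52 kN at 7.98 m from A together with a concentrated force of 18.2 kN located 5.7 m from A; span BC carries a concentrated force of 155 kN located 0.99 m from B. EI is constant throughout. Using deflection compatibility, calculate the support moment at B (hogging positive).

Release continuity at B by inserting a hinge; the redundant is the internal moment M_B. The primary structure is two simply-supported spans AB and BC.
Discontinuity in slope at B on the released structure — sum the simple-span end rotations:
  span AB: point load 52 at a = 7.98: Pab(L + a)/(6LEI) = 402.1/EI
  span AB: point load 18.2 at a = 5.7: Pab(L + a)/(6LEI) = 147.8/EI
  span BC: point load 155 at a = 0.99: Pab(L + b)/(6LEI) = 331.3/EI
  relative rotation θ_0 = (549.9 + 331.3)/EI = 881.2/EI
A unit hogging moment at B produces rotation L₁/(3EI) + L₂/(3EI) = 6.433/EI.
Compatibility: M_B·(L₁+L₂)/(3EI) = θ_0, giving M_B = 137 kN·m (hogging).

M_B = 137 kN·m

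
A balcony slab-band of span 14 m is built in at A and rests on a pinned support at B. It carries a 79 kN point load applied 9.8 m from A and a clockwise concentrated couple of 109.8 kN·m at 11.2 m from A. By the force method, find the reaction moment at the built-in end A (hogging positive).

Remove the prop at B; the released (primary) structure is a cantilever built in at A.
Downward deflection at the released point B due to the loads:
  point load 79 at a = 9.8: Pa²(3L − a)/(6EI) = 40718/EI
  clockwise couple 109.8 at a = 11.2: M₀a(2L − a)/(2EI) = 10330/EI
  δ_0 = 51048/EI
Tip deflection under a unit load at B: L³/(3EI) = 914.7/EI.
Compatibility at B: δ_0 − R_B·δ_{BB} = 0, so R_B = 51048/914.7 = 55.81 kN.
Moment equilibrium about A: M_A = Σ(load moments about A) − R_B·L = 884 − 55.81×14 = 102.7 kN·m.

M_A = 102.7 kN·m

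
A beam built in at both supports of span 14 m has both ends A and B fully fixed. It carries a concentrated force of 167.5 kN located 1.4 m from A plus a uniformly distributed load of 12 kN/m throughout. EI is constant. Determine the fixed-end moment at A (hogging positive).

M_A = 385.9 kN·m

Take the two fixed-end moments M_A, M_B as redundants; the released structure is the simple span AB.
On the primary (simply-supported) span, the end slopes from the loading are:
  at A: point load 167.5 at a = 1.4: Pab(L + b)/(6LEI) = 935.7/EI
  at B: point load 167.5 at a = 1.4: Pab(L + a)/(6LEI) = 541.7/EI
  at A: UDL 12: wL³/(24EI) = 1372/EI
  at B: UDL 12: wL³/(24EI) = 1372/EI
  θ_A0 = 2308/EI,  θ_B0 = 1914/EI
Flexibility coefficients: a unit moment at one end gives L/(3EI) there and L/(6EI) at the far end, so f₁₁ = f₂₂ = 4.667/EI and f₁₂ = f₂₁ = 2.333/EI.
Compatibility — zero rotation at each built-in end:
  4.667 M_A + 2.333 M_B = 2308
  2.333 M_A + 4.667 M_B = 1914
Solving the pair gives M_A = 385.9 kN·m and M_B = 217.1 kN·m (hogging).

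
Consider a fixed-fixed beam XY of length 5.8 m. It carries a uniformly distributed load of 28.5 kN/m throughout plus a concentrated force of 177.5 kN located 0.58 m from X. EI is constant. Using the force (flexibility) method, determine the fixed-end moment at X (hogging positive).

Take the two fixed-end moments M_X, M_Y as redundants; the released structure is the simple span XY.
On the primary (simply-supported) span, the end slopes from the loading are:
  at X: UDL 28.5: wL³/(24EI) = 231.7/EI
  at Y: UDL 28.5: wL³/(24EI) = 231.7/EI
  at X: point load 177.5 at a = 0.58: Pab(L + b)/(6LEI) = 170.2/EI
  at Y: point load 177.5 at a = 0.58: Pab(L + a)/(6LEI) = 98.52/EI
  θ_X0 = 401.9/EI,  θ_Y0 = 330.2/EI
Flexibility coefficients: a unit moment at one end gives L/(3EI) there and L/(6EI) at the far end, so f₁₁ = f₂₂ = 1.933/EI and f₁₂ = f₂₁ = 0.9667/EI.
Compatibility — zero rotation at each built-in end:
  1.933 M_X + 0.9667 M_Y = 401.9
  0.9667 M_X + 1.933 M_Y = 330.2
Solving the pair gives M_X = 163.3 kN·m and M_Y = 89.16 kN·m (hogging).

M_X = 163.3 kN·m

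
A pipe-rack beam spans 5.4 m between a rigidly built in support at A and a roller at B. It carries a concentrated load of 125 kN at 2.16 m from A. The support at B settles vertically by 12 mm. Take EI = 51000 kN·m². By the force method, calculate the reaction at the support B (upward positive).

Release the roller at B. Primary structure: cantilever fixed at A.
Free-end deflection of the primary structure under the applied loading (downward +):
  point load 125 at a = 2.16: Pa²(3L − a)/(6EI) = 1365/EI
Flexibility coefficient — unit upward force at B: δ_{BB} = L³/(3EI) = 52.49/EI.
With EI = 51000 kN·m²: δ_0 = 0.026759 m and δ_{BB} = 0.001029 m/kN.
Compatibility — the beam at B must follow the support down by 0.012 m: δ_0 − R_B·δ_{BB} = 0.012, so R_B = (0.026759 − 0.012)/0.001029 = 14.34 kN.

R_B = 14.34 kN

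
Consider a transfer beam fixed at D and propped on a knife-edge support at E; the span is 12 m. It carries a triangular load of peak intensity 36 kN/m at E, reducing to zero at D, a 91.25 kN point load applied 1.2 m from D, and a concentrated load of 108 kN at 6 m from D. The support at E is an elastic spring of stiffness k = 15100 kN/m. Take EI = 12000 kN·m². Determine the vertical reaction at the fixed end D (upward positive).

R_D = 261.6 kN

Take the reaction at E as the redundant and release it; the primary structure is a cantilever fixed at D.
Downward deflection at the released point E due to the loads:
  triangular load, peak 36 at the free end: 11w₀L⁴/(120EI) = 68429/EI
  point load 91.25 at a = 1.2: Pa²(3L − a)/(6EI) = 762.1/EI
  point load 108 at a = 6: Pa²(3L − a)/(6EI) = 19440/EI
  δ_0 = 88631/EI
Tip deflection under a unit load at E: L³/(3EI) = 576/EI.
With EI = 12000 kN·m²: δ_0 = 7.3859 m and δ_{EE} = 0.048 m/kN.
Compatibility — the spring shortens by R_E/k under the reaction it provides: δ_0 − R_E·δ_{EE} = R_E/k. With 1/k = 0.000066 m/kN, R_E = δ_0 / (δ_{EE} + 1/k) = 7.3859 / (0.048 + 0.000066) = 153.7 kN.
Vertical equilibrium: R_D = ΣP − R_E = 415.2 − 153.7 = 261.6 kN.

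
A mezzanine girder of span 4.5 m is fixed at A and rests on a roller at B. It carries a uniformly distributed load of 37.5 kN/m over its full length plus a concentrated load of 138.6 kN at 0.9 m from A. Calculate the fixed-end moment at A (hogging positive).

M_A = 184.7 kN·m

Remove the prop at B; the released (primary) structure is a cantilever built in at A.
Free-end deflection of the primary structure under the applied loading (downward +):
  UDL 37.5: wL⁴/(8EI) = 1922/EI
  point load 138.6 at a = 0.9: Pa²(3L − a)/(6EI) = 235.8/EI
  δ_0 = 2158/EI
Tip deflection under a unit load at B: L³/(3EI) = 30.38/EI.
The prop prevents deflection at B: R_B = δ_0/δ_{BB} = 2158/30.38 = 71.04 kN.
Moment equilibrium about A: M_A = Σ(load moments about A) − R_B·L = 504.4 − 71.04×4.5 = 184.7 kN·m.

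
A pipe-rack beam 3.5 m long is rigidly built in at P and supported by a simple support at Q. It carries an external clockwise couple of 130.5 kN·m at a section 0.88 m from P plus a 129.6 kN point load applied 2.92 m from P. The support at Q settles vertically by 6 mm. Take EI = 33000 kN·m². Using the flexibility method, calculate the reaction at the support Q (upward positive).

R_Q = 108.4 kN

Take the reaction at Q as the redundant and release it; the primary structure is a cantilever fixed at P.
Downward deflection at the released point Q due to the loads:
  clockwise couple 130.5 at a = 0.88: M₀a(2L − a)/(2EI) = 351.4/EI
  point load 129.6 at a = 2.92: Pa²(3L − a)/(6EI) = 1396/EI
  δ_0 = 1747/EI
Tip deflection under a unit load at Q: L³/(3EI) = 14.29/EI.
With EI = 33000 kN·m²: δ_0 = 0.052952 m and δ_{QQ} = 0.000433 m/kN.
Compatibility — the beam at Q must follow the support down by 0.006 m: δ_0 − R_Q·δ_{QQ} = 0.006, so R_Q = (0.052952 − 0.006)/0.000433 = 108.4 kN.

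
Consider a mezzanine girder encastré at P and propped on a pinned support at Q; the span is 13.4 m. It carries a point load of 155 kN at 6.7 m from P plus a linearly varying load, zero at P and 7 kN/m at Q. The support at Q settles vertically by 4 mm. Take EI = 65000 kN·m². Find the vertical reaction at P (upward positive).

Remove the prop at Q; the released (primary) structure is a cantilever built in at P.
Deflection at Q on the released cantilever, summing each load's contribution:
  point load 155 at a = 6.7: Pa²(3L − a)/(6EI) = 38849/EI
  triangular load, peak 7 at the free end: 11w₀L⁴/(120EI) = 20688/EI
  δ_0 = 59537/EI
Tip deflection under a unit load at Q: L³/(3EI) = 802/EI.
With EI = 65000 kN·m²: δ_0 = 0.91595 m and δ_{QQ} = 0.012339 m/kN.
Compatibility — the beam at Q must follow the support down by 0.004 m: δ_0 − R_Q·δ_{QQ} = 0.004, so R_Q = (0.91595 − 0.004)/0.012339 = 73.91 kN.
Vertical equilibrium: R_P = ΣP − R_Q = 201.9 − 73.91 = 128 kN.

R_P = 128 kN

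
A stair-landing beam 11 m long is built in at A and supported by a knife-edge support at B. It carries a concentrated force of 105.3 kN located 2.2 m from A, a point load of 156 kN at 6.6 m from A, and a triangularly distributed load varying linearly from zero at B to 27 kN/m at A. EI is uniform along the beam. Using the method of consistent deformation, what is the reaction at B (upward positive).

Take the reaction at B as the redundant and release it; the primary structure is a cantilever fixed at A.
Free-end deflection of the primary structure under the applied loading (downward +):
  point load 105.3 at a = 2.2: Pa²(3L − a)/(6EI) = 2616/EI
  point load 156 at a = 6.6: Pa²(3L − a)/(6EI) = 29900/EI
  triangular load, peak 27 at the fixed end: w₀L⁴/(30EI) = 13177/EI
  δ_0 = 45693/EI
Flexibility coefficient — unit upward force at B: δ_{BB} = L³/(3EI) = 443.7/EI.
The prop prevents deflection at B: R_B = δ_0/δ_{BB} = 45693/443.7 = 103 kN.

R_B = 103 kN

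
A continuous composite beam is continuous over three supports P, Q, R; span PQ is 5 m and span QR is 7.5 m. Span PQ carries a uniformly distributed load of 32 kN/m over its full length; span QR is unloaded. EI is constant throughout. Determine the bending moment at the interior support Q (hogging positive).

Take M_Q as the redundant. Released structure: two simple spans PQ and QR with a hinge at Q.
End slopes at the hinge Q, treating each span as simply supported:
  span PQ: UDL 32: wL³/(24EI) = 166.7/EI
  relative rotation θ_0 = (166.7 + 0)/EI = 166.7/EI
A unit hogging moment at Q produces rotation L₁/(3EI) + L₂/(3EI) = 4.167/EI.
Compatibility: M_Q·(L₁+L₂)/(3EI) = θ_0, giving M_Q = 40 kN·m (hogging).

M_Q = 40 kN·m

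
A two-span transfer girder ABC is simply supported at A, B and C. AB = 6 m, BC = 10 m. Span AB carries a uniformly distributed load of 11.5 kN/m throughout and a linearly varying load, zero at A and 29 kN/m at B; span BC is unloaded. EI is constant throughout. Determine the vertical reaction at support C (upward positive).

Release continuity at B by inserting a hinge; the redundant is the internal moment M_B. The primary structure is two simply-supported spans AB and BC.
Discontinuity in slope at B on the released structure — sum the simple-span end rotations:
  span AB: UDL 11.5: wL³/(24EI) = 103.5/EI
  span AB: triangular load, peak 29: w₀L³/(45EI) = 139.2/EI
  relative rotation θ_0 = (242.7 + 0)/EI = 242.7/EI
A unit hogging moment at B produces rotation L₁/(3EI) + L₂/(3EI) = 5.333/EI.
Compatibility: M_B·(L₁+L₂)/(3EI) = θ_0, giving M_B = 45.51 kN·m (hogging).
Span BC, ΣM about C: R_B^{BC}·10 = 0 + 45.51, so R_B^{BC} = 4.551 kN and R_C = 0 − 4.551 = -4.551 kN.

R_C = -4.551 kN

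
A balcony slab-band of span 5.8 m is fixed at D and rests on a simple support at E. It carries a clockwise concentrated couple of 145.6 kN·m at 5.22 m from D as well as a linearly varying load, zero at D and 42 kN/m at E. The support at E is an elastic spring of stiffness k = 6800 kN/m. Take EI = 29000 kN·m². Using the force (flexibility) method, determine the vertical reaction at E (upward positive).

Release the roller at E. Primary structure: cantilever fixed at D.
Downward deflection at the released point E due to the loads:
  clockwise couple 145.6 at a = 5.22: M₀a(2L − a)/(2EI) = 2425/EI
  triangular load, peak 42 at the free end: 11w₀L⁴/(120EI) = 4357/EI
  δ_0 = 6781/EI
Tip deflection under a unit load at E: L³/(3EI) = 65.04/EI.
With EI = 29000 kN·m²: δ_0 = 0.23384 m and δ_{EE} = 0.002243 m/kN.
Compatibility — the spring shortens by R_E/k under the reaction it provides: δ_0 − R_E·δ_{EE} = R_E/k. With 1/k = 0.000147 m/kN, R_E = δ_0 / (δ_{EE} + 1/k) = 0.23384 / (0.002243 + 0.000147) = 97.85 kN.

R_E = 97.85 kN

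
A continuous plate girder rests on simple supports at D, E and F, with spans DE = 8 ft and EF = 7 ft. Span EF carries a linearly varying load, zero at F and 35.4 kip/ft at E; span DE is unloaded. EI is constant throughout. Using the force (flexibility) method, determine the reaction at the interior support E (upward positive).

R_E = 97.06 kip

Take M_E as the redundant. Released structure: two simple spans DE and EF with a hinge at E.
End slopes at the hinge E, treating each span as simply supported:
  span EF: triangular load, peak 35.4: w₀L³/(45EI) = 269.8/EI
  relative rotation θ_0 = (0 + 269.8)/EI = 269.8/EI
A unit hogging moment at E produces rotation L₁/(3EI) + L₂/(3EI) = 5/EI.
Compatibility: M_E·(L₁+L₂)/(3EI) = θ_0, giving M_E = 53.97 kip·ft (hogging).
Span DE, ΣM about D with M_E applied at E: R_E^{DE}·8 = 0 + 53.97, so R_E^{DE} = 6.746 kip and R_D = 0 − 6.746 = -6.746 kip.
Span EF, ΣM about F: R_E^{EF}·7 = 578.2 + 53.97, so R_E^{EF} = 90.31 kip and R_F = 123.9 − 90.31 = 33.59 kip.
R_E = 6.746 + 90.31 = 97.06 kip.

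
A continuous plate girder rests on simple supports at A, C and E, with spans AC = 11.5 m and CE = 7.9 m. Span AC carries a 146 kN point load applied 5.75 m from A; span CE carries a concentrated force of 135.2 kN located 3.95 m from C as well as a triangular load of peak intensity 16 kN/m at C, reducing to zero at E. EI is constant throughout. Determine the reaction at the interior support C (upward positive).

Insert a hinge at C; M_C is the redundant, and each span becomes simply supported.
End slopes at the hinge C, treating each span as simply supported:
  span AC: point load 146 at a = 5.75: Pab(L + a)/(6LEI) = 1207/EI
  span CE: point load 135.2 at a = 3.95: Pab(L + b)/(6LEI) = 527.4/EI
  span CE: triangular load, peak 16: w₀L³/(45EI) = 175.3/EI
  relative rotation θ_0 = (1207 + 702.7)/EI = 1909/EI
A unit hogging moment at C produces rotation L₁/(3EI) + L₂/(3EI) = 6.467/EI.
Compatibility: M_C·(L₁+L₂)/(3EI) = θ_0, giving M_C = 295.3 kN·m (hogging).
Span AC, ΣM about A with M_C applied at C: R_C^{AC}·11.5 = 839.5 + 295.3, so R_C^{AC} = 98.68 kN and R_A = 146 − 98.68 = 47.32 kN.
Span CE, ΣM about E: R_C^{CE}·7.9 = 866.9 + 295.3, so R_C^{CE} = 147.1 kN and R_E = 198.4 − 147.1 = 51.29 kN.
R_C = 98.68 + 147.1 = 245.8 kN.

R_C = 245.8 kN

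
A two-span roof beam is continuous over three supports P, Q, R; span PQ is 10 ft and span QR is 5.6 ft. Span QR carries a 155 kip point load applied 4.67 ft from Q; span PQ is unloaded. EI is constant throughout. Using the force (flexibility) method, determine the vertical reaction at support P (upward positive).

Insert a hinge at Q; M_Q is the redundant, and each span becomes simply supported.
Discontinuity in slope at Q on the released structure — sum the simple-span end rotations:
  span QR: point load 155 at a = 4.67: Pab(L + b)/(6LEI) = 130.8/EI
  relative rotation θ_0 = (0 + 130.8)/EI = 130.8/EI
A unit hogging moment at Q produces rotation L₁/(3EI) + L₂/(3EI) = 5.2/EI.
Slope continuity at Q: θ_0 = M_Q·5.2/EI, so M_Q = 130.8/5.2 = 25.16 kip·ft (hogging).
Span PQ, ΣM about P with M_Q applied at Q: R_Q^{PQ}·10 = 0 + 25.16, so R_Q^{PQ} = 2.516 kip and R_P = 0 − 2.516 = -2.516 kip.

R_P = -2.516 kip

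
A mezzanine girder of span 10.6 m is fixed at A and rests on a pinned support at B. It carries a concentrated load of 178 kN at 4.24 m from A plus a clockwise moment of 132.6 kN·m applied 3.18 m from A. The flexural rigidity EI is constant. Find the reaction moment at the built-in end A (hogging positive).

M_A = 393.4 kN·m

Remove the prop at B; the released (primary) structure is a cantilever built in at A.
Free-end deflection of the primary structure under the applied loading (downward +):
  point load 178 at a = 4.24: Pa²(3L − a)/(6EI) = 14699/EI
  clockwise couple 132.6 at a = 3.18: M₀a(2L − a)/(2EI) = 3799/EI
  δ_0 = 18498/EI
Flexibility coefficient — unit upward force at B: δ_{BB} = L³/(3EI) = 397/EI.
The prop prevents deflection at B: R_B = δ_0/δ_{BB} = 18498/397 = 46.59 kN.
Moment equilibrium about A: M_A = Σ(load moments about A) − R_B·L = 887.3 − 46.59×10.6 = 393.4 kN·m.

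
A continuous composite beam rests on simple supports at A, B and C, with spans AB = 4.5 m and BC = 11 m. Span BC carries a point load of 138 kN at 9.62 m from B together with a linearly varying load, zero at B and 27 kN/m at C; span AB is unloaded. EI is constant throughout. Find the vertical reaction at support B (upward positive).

R_B = 130 kN

Take M_B as the redundant. Released structure: two simple spans AB and BC with a hinge at B.
End slopes at the hinge B, treating each span as simply supported:
  span BC: point load 138 at a = 9.62: Pab(L + b)/(6LEI) = 343.6/EI
  span BC: triangular load, peak 27: 7w₀L³/(360EI) = 698.8/EI
  relative rotation θ_0 = (0 + 1042)/EI = 1042/EI
A unit hogging moment at B produces rotation L₁/(3EI) + L₂/(3EI) = 5.167/EI.
Slope continuity at B: θ_0 = M_B·5.167/EI, so M_B = 1042/5.167 = 201.8 kN·m (hogging).
Span AB, ΣM about A with M_B applied at B: R_B^{AB}·4.5 = 0 + 201.8, so R_B^{AB} = 44.84 kN and R_A = 0 − 44.84 = -44.84 kN.
Span BC, ΣM about C: R_B^{BC}·11 = 734.9 + 201.8, so R_B^{BC} = 85.15 kN and R_C = 286.5 − 85.15 = 201.3 kN.
R_B = 44.84 + 85.15 = 130 kN.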